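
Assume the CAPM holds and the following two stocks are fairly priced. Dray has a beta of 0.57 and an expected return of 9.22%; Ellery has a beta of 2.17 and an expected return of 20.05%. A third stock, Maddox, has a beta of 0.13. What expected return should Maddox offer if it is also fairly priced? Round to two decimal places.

6.24%

MRP (SML slope) = (20.05% − 9.22%) / (2.17 − 0.57) = 10.83% / 1.60 = 6.7688%
R_f (intercept) = 9.22% − 0.57 × 6.7688% = 5.3618%
E(R_Maddox) = R_f + β × MRP = 5.3618% + 0.13 × 6.7688% = 6.24%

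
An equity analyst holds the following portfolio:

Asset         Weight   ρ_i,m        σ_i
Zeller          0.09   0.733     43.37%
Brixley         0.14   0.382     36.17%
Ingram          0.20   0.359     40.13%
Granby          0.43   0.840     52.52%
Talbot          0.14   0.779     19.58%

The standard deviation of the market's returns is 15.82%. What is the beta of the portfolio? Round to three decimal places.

1.819

β_Zeller = 0.733 × 43.37% / 15.82% = 2.0095
β_Brixley = 0.382 × 36.17% / 15.82% = 0.8734
β_Ingram = 0.359 × 40.13% / 15.82% = 0.9107
β_Granby = 0.840 × 52.52% / 15.82% = 2.7887
β_Talbot = 0.779 × 19.58% / 15.82% = 0.9641
β_P = Σ w_i β_i = 0.09×2.0095 + 0.14×0.8734 + 0.20×0.9107 + 0.43×2.7887 + 0.14×0.9641 = 1.8194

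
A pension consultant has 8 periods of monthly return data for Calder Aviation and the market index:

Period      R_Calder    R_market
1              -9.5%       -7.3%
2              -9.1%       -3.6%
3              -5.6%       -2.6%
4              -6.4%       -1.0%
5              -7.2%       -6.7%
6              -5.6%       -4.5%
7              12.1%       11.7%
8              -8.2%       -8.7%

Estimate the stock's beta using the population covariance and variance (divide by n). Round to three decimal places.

1.035

Mean R_i = (-9.5 − 9.1 − 5.6 − 6.4 − 7.2 − 5.6 + 12.1 − 8.2) / 8 = -4.9375%
Mean R_m = (-7.3 − 3.6 − 2.6 − 1.0 − 6.7 − 4.5 + 11.7 − 8.7) / 8 = -2.8375%
Σ(R_i − R̄_i)(R_m − R̄_m) = 297.3388  ⇒  Cov = 297.3388 / 8 = 37.1674
Σ(R_m − R̄_m)² = 287.3188  ⇒  Var(R_m) = 287.3188 / 8 = 35.9149
β = Cov / Var(R_m) = 37.1674 / 35.9149 = 1.0349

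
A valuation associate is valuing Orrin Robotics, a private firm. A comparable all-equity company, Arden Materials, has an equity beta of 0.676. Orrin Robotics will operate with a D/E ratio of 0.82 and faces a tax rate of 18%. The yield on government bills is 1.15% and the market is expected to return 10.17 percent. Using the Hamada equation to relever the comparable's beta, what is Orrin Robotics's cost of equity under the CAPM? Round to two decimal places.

11.35%

β_L = β_U × [1 + (1 − t)(D/E)] = 0.676 × [1 + (1 − 0.18) × 0.82]
    = 0.676 × [1 + 0.82 × 0.82] = 0.676 × 1.6724 = 1.1305
MRP = 10.17% − 1.15% = 9.02%
E(R) = R_f + β_L × MRP = 1.15% + 1.1305 × 9.02% = 11.35%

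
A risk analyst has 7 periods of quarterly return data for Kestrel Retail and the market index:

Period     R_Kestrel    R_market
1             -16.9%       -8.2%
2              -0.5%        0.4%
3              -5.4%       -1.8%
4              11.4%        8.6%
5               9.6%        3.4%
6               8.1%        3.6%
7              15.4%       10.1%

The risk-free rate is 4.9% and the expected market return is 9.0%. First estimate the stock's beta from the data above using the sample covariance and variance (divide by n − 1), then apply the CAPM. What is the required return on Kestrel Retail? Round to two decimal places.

Mean R_i = (-16.9 − 0.5 − 5.4 + 11.4 + 9.6 + 8.1 + 15.4) / 7 = 3.1000%
Mean R_m = (-8.2 + 0.4 − 1.8 + 8.6 + 3.4 + 3.6 + 10.1) / 7 = 2.3000%
Σ(R_i − R̄_i)(R_m − R̄_m) = 413.5700  ⇒  Cov = 413.5700 / 6 = 68.9283
Σ(R_m − R̄_m)² = 234.1000  ⇒  Var(R_m) = 234.1000 / 6 = 39.0167
β = Cov / Var(R_m) = 68.9283 / 39.0167 = 1.7666
MRP = 9.0% − 4.9% = 4.10%
E(R) = R_f + β × MRP = 4.9% + 1.7666 × 4.1% = 12.14%

12.14%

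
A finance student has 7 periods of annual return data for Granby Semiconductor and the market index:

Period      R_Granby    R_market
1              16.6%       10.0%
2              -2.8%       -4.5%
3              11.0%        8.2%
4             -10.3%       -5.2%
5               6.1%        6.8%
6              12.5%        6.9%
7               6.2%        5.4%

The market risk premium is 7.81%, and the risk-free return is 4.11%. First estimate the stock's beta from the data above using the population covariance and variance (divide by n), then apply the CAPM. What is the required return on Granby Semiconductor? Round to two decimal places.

Mean R_i = (16.6 − 2.8 + 11.0 − 10.3 + 6.1 + 12.5 + 6.2) / 7 = 5.6143%
Mean R_m = (10.0 − 4.5 + 8.2 − 5.2 + 6.8 + 6.9 + 5.4) / 7 = 3.9429%
Σ(R_i − R̄_i)(R_m − R̄_m) = 328.6157  ⇒  Cov = 328.6157 / 7 = 46.9451
Σ(R_m − R̄_m)² = 228.7171  ⇒  Var(R_m) = 228.7171 / 7 = 32.6739
β = Cov / Var(R_m) = 46.9451 / 32.6739 = 1.4368
E(R) = R_f + β × MRP = 4.11% + 1.4368 × 7.81% = 15.33%

15.33%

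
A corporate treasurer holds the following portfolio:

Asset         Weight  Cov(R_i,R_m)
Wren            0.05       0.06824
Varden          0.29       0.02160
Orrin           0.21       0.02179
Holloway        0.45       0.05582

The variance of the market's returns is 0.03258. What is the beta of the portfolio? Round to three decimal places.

β_Wren = 0.06824 / 0.03258 = 2.0945
β_Varden = 0.02160 / 0.03258 = 0.6630
β_Orrin = 0.02179 / 0.03258 = 0.6688
β_Holloway = 0.05582 / 0.03258 = 1.7133
β_P = Σ w_i β_i = 0.05×2.0945 + 0.29×0.6630 + 0.21×0.6688 + 0.45×1.7133 = 1.2084

1.208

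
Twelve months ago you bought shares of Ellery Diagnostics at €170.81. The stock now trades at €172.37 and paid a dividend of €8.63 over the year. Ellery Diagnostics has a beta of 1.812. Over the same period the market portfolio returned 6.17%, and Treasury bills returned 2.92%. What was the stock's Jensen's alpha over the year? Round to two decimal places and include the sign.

Realised HPR = (P1 + D1 − P0) / P0 = (172.37 + 8.63 − 170.81) / 170.81 = 10.19 / 170.81 = 5.9657%
MRP = 6.17% − 2.92% = 3.25%
CAPM required = R_f + β·MRP = 2.92% + 1.812 × 3.25% = 8.80900%
α = realised − required = 5.9657% − 8.80900% = -2.84%

-2.84%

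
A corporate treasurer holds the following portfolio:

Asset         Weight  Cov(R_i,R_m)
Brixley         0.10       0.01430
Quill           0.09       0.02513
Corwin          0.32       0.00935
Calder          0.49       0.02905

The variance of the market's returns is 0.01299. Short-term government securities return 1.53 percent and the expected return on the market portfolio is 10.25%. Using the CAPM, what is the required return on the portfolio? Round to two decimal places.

15.57%

β_Brixley = 0.01430 / 0.01299 = 1.1008
β_Quill = 0.02513 / 0.01299 = 1.9346
β_Corwin = 0.00935 / 0.01299 = 0.7198
β_Calder = 0.02905 / 0.01299 = 2.2363
β_P = Σ w_i β_i = 0.10×1.1008 + 0.09×1.9346 + 0.32×0.7198 + 0.49×2.2363 = 1.6103
MRP = 10.25% − 1.53% = 8.72%
E(R_P) = R_f + β_P × MRP = 1.53% + 1.6103 × 8.72% = 15.57%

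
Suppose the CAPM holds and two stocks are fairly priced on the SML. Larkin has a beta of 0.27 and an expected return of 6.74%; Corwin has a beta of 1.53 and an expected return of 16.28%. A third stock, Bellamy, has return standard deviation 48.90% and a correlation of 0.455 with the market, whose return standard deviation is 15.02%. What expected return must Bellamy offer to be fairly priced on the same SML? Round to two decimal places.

15.91%

MRP = (16.28% − 6.74%) / (1.53 − 0.27) = 7.5714%
R_f = 6.74% − 0.27 × 7.5714% = 4.6957%
β_Bellamy = ρ·σ_i/σ_m = 0.455 × 48.90 / 15.02 = 1.4813
E(R_Bellamy) = R_f + β × MRP = 4.6957% + 1.4813 × 7.5714% = 15.91%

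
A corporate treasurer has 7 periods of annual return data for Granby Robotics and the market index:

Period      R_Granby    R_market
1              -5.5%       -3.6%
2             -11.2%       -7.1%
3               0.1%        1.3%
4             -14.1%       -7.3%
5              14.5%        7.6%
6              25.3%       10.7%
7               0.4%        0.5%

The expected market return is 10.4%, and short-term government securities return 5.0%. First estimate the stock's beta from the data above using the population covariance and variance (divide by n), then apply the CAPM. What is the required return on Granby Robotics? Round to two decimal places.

Mean R_i = (-5.5 − 11.2 + 0.1 − 14.1 + 14.5 + 25.3 + 0.4) / 7 = 1.3571%
Mean R_m = (-3.6 − 7.1 + 1.3 − 7.3 + 7.6 + 10.7 + 0.5) / 7 = 0.3000%
Σ(R_i − R̄_i)(R_m − R̄_m) = 580.6400  ⇒  Cov = 580.6400 / 7 = 82.9486
Σ(R_m − R̄_m)² = 290.2200  ⇒  Var(R_m) = 290.2200 / 7 = 41.4600
β = Cov / Var(R_m) = 82.9486 / 41.4600 = 2.0007
MRP = 10.4% − 5.0% = 5.40%
E(R) = R_f + β × MRP = 5.0% + 2.0007 × 5.4% = 15.80%

15.80%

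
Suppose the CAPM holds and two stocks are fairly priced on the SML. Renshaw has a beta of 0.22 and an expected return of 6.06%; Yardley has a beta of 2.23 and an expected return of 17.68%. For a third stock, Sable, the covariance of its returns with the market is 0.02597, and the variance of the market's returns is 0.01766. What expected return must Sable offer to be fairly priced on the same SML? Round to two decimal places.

MRP = (17.68% − 6.06%) / (2.23 − 0.22) = 5.7811%
R_f = 6.06% − 0.22 × 5.7811% = 4.7882%
β_Sable = Cov / Var(R_m) = 0.02597 / 0.01766 = 1.4706
E(R_Sable) = R_f + β × MRP = 4.7882% + 1.4706 × 5.7811% = 13.29%

13.29%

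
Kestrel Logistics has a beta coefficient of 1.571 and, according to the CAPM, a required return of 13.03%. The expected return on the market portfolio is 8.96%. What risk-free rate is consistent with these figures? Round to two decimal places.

E(R) = R_f + β(E(R_m) − R_f) = R_f(1 − β) + β·E(R_m)
13.03% = R_f × (1 − 1.571) + 1.571 × 8.96%
13.03% = R_f × -0.571 + 14.07616%
R_f = (13.03% − 14.07616%) / -0.571 = 1.83%

1.83%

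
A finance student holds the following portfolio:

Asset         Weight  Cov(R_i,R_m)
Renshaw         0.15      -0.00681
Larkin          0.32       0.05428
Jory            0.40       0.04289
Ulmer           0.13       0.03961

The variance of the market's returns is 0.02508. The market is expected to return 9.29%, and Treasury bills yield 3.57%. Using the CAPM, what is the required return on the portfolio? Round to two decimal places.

12.39%

β_Renshaw = -0.00681 / 0.02508 = -0.2715
β_Larkin = 0.05428 / 0.02508 = 2.1643
β_Jory = 0.04289 / 0.02508 = 1.7101
β_Ulmer = 0.03961 / 0.02508 = 1.5793
β_P = Σ w_i β_i = 0.15×-0.2715 + 0.32×2.1643 + 0.40×1.7101 + 0.13×1.5793 = 1.5412
MRP = 9.29% − 3.57% = 5.72%
E(R_P) = R_f + β_P × MRP = 3.57% + 1.5412 × 5.72% = 12.39%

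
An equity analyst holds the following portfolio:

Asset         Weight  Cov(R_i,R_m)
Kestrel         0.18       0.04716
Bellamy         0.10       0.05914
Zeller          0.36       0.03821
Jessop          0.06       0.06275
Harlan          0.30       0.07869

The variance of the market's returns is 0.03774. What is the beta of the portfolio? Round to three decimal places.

1.471

β_Kestrel = 0.04716 / 0.03774 = 1.2496
β_Bellamy = 0.05914 / 0.03774 = 1.5670
β_Zeller = 0.03821 / 0.03774 = 1.0125
β_Jessop = 0.06275 / 0.03774 = 1.6627
β_Harlan = 0.07869 / 0.03774 = 2.0851
β_P = Σ w_i β_i = 0.18×1.2496 + 0.10×1.5670 + 0.36×1.0125 + 0.06×1.6627 + 0.30×2.0851 = 1.4714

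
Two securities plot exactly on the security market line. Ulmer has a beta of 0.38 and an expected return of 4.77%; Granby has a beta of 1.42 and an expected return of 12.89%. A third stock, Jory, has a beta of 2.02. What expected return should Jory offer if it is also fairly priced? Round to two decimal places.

MRP (SML slope) = (12.89% − 4.77%) / (1.42 − 0.38) = 8.12% / 1.04 = 7.8077%
R_f (intercept) = 4.77% − 0.38 × 7.8077% = 1.8031%
E(R_Jory) = R_f + β × MRP = 1.8031% + 2.02 × 7.8077% = 17.57%

17.57%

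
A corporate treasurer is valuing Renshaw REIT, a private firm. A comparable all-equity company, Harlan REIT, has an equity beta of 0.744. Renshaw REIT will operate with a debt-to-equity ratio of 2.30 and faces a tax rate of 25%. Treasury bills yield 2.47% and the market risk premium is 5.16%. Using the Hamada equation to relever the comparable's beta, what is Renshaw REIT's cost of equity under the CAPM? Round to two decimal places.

12.93%

β_L = β_U × [1 + (1 − t)(D/E)] = 0.744 × [1 + (1 − 0.25) × 2.30]
    = 0.744 × [1 + 0.75 × 2.30] = 0.744 × 2.7250 = 2.0274
E(R) = R_f + β_L × MRP = 2.47% + 2.0274 × 5.16% = 12.93%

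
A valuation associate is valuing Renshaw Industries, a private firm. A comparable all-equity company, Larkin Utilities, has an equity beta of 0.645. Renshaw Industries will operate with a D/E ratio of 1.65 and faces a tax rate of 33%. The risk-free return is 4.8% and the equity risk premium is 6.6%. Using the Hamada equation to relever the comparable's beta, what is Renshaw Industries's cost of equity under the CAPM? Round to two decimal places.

β_L = β_U × [1 + (1 − t)(D/E)] = 0.645 × [1 + (1 − 0.33) × 1.65]
    = 0.645 × [1 + 0.67 × 1.65] = 0.645 × 2.1055 = 1.3580
E(R) = R_f + β_L × MRP = 4.8% + 1.3580 × 6.6% = 13.76%

13.76%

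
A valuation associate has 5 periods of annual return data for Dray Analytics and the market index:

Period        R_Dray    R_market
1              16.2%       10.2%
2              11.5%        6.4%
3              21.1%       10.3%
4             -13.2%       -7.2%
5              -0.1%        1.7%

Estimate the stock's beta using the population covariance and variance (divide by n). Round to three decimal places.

1.863

Mean R_i = (16.2 + 11.5 + 21.1 − 13.2 − 0.1) / 5 = 7.1000%
Mean R_m = (10.2 + 6.4 + 10.3 − 7.2 + 1.7) / 5 = 4.2800%
Σ(R_i − R̄_i)(R_m − R̄_m) = 399.1000  ⇒  Cov = 399.1000 / 5 = 79.8200
Σ(R_m − R̄_m)² = 214.2280  ⇒  Var(R_m) = 214.2280 / 5 = 42.8456
β = Cov / Var(R_m) = 79.8200 / 42.8456 = 1.8630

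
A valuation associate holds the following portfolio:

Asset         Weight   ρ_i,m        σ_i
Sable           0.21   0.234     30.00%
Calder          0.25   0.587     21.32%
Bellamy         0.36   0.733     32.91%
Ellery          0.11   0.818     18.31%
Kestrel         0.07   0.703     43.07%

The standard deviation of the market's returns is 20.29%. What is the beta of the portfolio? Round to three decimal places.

β_Sable = 0.234 × 30.00% / 20.29% = 0.3460
β_Calder = 0.587 × 21.32% / 20.29% = 0.6168
β_Bellamy = 0.733 × 32.91% / 20.29% = 1.1889
β_Ellery = 0.818 × 18.31% / 20.29% = 0.7382
β_Kestrel = 0.703 × 43.07% / 20.29% = 1.4923
β_P = Σ w_i β_i = 0.21×0.3460 + 0.25×0.6168 + 0.36×1.1889 + 0.11×0.7382 + 0.07×1.4923 = 0.8405

0.841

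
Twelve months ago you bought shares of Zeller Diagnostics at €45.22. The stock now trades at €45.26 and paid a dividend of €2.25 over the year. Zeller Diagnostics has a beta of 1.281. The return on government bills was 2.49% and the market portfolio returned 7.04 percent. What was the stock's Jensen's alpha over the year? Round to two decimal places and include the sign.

-3.25%

Realised HPR = (P1 + D1 − P0) / P0 = (45.26 + 2.25 − 45.22) / 45.22 = 2.29 / 45.22 = 5.0641%
MRP = 7.04% − 2.49% = 4.55%
CAPM required = R_f + β·MRP = 2.49% + 1.281 × 4.55% = 8.31855%
α = realised − required = 5.0641% − 8.31855% = -3.25%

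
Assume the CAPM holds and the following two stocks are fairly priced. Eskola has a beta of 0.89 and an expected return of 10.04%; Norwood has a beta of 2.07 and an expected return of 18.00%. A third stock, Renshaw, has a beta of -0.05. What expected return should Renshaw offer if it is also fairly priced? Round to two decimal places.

3.70%

MRP (SML slope) = (18.00% − 10.04%) / (2.07 − 0.89) = 7.96% / 1.18 = 6.7458%
R_f (intercept) = 10.04% − 0.89 × 6.7458% = 4.0362%
E(R_Renshaw) = R_f + β × MRP = 4.0362% + -0.05 × 6.7458% = 3.70%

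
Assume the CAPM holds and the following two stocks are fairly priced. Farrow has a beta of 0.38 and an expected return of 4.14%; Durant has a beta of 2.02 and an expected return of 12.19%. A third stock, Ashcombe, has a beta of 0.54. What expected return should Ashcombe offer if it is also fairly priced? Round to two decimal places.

MRP (SML slope) = (12.19% − 4.14%) / (2.02 − 0.38) = 8.05% / 1.64 = 4.9085%
R_f (intercept) = 4.14% − 0.38 × 4.9085% = 2.2748%
E(R_Ashcombe) = R_f + β × MRP = 2.2748% + 0.54 × 4.9085% = 4.93%

4.93%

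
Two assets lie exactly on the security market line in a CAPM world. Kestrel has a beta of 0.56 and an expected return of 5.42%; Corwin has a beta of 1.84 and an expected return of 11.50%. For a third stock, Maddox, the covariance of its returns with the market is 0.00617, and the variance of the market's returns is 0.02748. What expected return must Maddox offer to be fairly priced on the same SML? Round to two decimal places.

3.83%

MRP = (11.50% − 5.42%) / (1.84 − 0.56) = 4.7500%
R_f = 5.42% − 0.56 × 4.7500% = 2.7600%
β_Maddox = Cov / Var(R_m) = 0.00617 / 0.02748 = 0.2245
E(R_Maddox) = R_f + β × MRP = 2.7600% + 0.2245 × 4.7500% = 3.83%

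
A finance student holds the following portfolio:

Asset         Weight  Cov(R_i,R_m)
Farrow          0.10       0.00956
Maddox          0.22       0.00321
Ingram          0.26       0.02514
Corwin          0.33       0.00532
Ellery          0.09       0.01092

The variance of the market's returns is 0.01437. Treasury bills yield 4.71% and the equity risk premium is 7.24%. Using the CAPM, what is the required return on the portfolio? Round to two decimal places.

10.22%

β_Farrow = 0.00956 / 0.01437 = 0.6653
β_Maddox = 0.00321 / 0.01437 = 0.2234
β_Ingram = 0.02514 / 0.01437 = 1.7495
β_Corwin = 0.00532 / 0.01437 = 0.3702
β_Ellery = 0.01092 / 0.01437 = 0.7599
β_P = Σ w_i β_i = 0.10×0.6653 + 0.22×0.2234 + 0.26×1.7495 + 0.33×0.3702 + 0.09×0.7599 = 0.7611
E(R_P) = R_f + β_P × MRP = 4.71% + 0.7611 × 7.24% = 10.22%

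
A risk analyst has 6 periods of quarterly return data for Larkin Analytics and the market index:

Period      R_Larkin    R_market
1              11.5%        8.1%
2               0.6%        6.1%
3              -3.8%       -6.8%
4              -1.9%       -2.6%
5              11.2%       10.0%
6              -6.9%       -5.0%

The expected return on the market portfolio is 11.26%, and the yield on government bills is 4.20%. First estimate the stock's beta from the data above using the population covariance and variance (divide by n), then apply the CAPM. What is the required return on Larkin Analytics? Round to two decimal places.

Mean R_i = (11.5 + 0.6 − 3.8 − 1.9 + 11.2 − 6.9) / 6 = 1.7833%
Mean R_m = (8.1 + 6.1 − 6.8 − 2.6 + 10.0 − 5.0) / 6 = 1.6333%
Σ(R_i − R̄_i)(R_m − R̄_m) = 256.6133  ⇒  Cov = 256.6133 / 6 = 42.7689
Σ(R_m − R̄_m)² = 264.8133  ⇒  Var(R_m) = 264.8133 / 6 = 44.1356
β = Cov / Var(R_m) = 42.7689 / 44.1356 = 0.9690
MRP = 11.26% − 4.20% = 7.06%
E(R) = R_f + β × MRP = 4.20% + 0.9690 × 7.06% = 11.04%

11.04%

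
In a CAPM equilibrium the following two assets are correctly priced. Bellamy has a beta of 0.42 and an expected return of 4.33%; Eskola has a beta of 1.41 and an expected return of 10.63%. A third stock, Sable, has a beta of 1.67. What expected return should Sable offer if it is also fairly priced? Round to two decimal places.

MRP (SML slope) = (10.63% − 4.33%) / (1.41 − 0.42) = 6.30% / 0.99 = 6.3636%
R_f (intercept) = 4.33% − 0.42 × 6.3636% = 1.6573%
E(R_Sable) = R_f + β × MRP = 1.6573% + 1.67 × 6.3636% = 12.28%

12.28%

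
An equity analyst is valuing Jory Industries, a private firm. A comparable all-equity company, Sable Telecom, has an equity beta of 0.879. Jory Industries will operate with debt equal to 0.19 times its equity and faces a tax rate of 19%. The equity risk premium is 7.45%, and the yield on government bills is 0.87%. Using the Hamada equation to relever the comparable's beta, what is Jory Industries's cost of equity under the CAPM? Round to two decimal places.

β_L = β_U × [1 + (1 − t)(D/E)] = 0.879 × [1 + (1 − 0.19) × 0.19]
    = 0.879 × [1 + 0.81 × 0.19] = 0.879 × 1.1539 = 1.0143
E(R) = R_f + β_L × MRP = 0.87% + 1.0143 × 7.45% = 8.43%

8.43%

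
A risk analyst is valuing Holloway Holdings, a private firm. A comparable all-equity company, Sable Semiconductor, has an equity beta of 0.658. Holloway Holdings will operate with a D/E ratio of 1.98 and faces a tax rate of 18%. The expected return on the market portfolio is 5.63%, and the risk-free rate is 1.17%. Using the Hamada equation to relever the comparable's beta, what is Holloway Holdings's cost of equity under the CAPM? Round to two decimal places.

β_L = β_U × [1 + (1 − t)(D/E)] = 0.658 × [1 + (1 − 0.18) × 1.98]
    = 0.658 × [1 + 0.82 × 1.98] = 0.658 × 2.6236 = 1.7263
MRP = 5.63% − 1.17% = 4.46%
E(R) = R_f + β_L × MRP = 1.17% + 1.7263 × 4.46% = 8.87%

8.87%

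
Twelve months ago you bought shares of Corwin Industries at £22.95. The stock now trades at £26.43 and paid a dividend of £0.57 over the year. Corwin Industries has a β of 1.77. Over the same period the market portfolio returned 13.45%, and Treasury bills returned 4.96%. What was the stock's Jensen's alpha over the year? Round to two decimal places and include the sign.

Realised HPR = (P1 + D1 − P0) / P0 = (26.43 + 0.57 − 22.95) / 22.95 = 4.05 / 22.95 = 17.6471%
MRP = 13.45% − 4.96% = 8.49%
CAPM required = R_f + β·MRP = 4.96% + 1.77 × 8.49% = 19.9873%
α = realised − required = 17.6471% − 19.9873% = -2.34%

-2.34%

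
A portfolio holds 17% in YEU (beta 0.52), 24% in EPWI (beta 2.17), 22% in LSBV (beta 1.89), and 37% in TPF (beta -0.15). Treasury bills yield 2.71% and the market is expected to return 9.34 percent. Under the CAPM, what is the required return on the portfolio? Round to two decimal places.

9.14%

β_P = Σ w_i β_i = 0.17×0.52 + 0.24×2.17 + 0.22×1.89 + 0.37×-0.15 = 0.9695
MRP = 9.34% − 2.71% = 6.63%
E(R_P) = R_f + β_P × MRP = 2.71% + 0.9695 × 6.63% = 9.14%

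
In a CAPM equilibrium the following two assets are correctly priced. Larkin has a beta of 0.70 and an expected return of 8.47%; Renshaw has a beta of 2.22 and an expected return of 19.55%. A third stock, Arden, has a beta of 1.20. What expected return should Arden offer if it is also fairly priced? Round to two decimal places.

12.11%

MRP (SML slope) = (19.55% − 8.47%) / (2.22 − 0.70) = 11.08% / 1.52 = 7.2895%
R_f (intercept) = 8.47% − 0.70 × 7.2895% = 3.3674%
E(R_Arden) = R_f + β × MRP = 3.3674% + 1.20 × 7.2895% = 12.11%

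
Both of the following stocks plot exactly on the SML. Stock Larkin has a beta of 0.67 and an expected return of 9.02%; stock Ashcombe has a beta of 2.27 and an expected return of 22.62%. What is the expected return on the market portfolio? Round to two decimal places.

11.83%

Both satisfy E(R) = R_f + β·MRP, so the slope of the SML is
MRP = (22.62% − 9.02%) / (2.27 − 0.67) = 13.60% / 1.60 = 8.5000%
R_f = E(R_Larkin) − β_Larkin·MRP = 9.02% − 0.67 × 8.5000% = 3.3250%
E(R_m) = R_f + MRP = 3.3250% + 8.5000% = 11.83%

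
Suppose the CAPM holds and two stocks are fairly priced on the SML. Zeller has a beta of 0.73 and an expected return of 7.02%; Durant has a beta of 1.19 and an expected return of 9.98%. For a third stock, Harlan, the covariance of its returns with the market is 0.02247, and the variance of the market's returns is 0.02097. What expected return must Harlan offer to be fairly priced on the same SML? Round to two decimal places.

9.22%

MRP = (9.98% − 7.02%) / (1.19 − 0.73) = 6.4348%
R_f = 7.02% − 0.73 × 6.4348% = 2.3226%
β_Harlan = Cov / Var(R_m) = 0.02247 / 0.02097 = 1.0715
E(R_Harlan) = R_f + β × MRP = 2.3226% + 1.0715 × 6.4348% = 9.22%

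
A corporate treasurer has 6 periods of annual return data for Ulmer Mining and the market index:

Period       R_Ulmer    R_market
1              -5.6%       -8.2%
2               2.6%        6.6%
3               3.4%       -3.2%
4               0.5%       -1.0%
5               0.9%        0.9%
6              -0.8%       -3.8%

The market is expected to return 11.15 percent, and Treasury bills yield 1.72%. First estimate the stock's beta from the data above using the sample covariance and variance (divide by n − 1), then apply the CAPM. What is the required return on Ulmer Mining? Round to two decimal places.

Mean R_i = (-5.6 + 2.6 + 3.4 + 0.5 + 0.9 − 0.8) / 6 = 0.1667%
Mean R_m = (-8.2 + 6.6 − 3.2 − 1.0 + 0.9 − 3.8) / 6 = -1.4500%
Σ(R_i − R̄_i)(R_m − R̄_m) = 57.0000  ⇒  Cov = 57.0000 / 5 = 11.4000
Σ(R_m − R̄_m)² = 124.6750  ⇒  Var(R_m) = 124.6750 / 5 = 24.9350
β = Cov / Var(R_m) = 11.4000 / 24.9350 = 0.4572
MRP = 11.15% − 1.72% = 9.43%
E(R) = R_f + β × MRP = 1.72% + 0.4572 × 9.43% = 6.03%

6.03%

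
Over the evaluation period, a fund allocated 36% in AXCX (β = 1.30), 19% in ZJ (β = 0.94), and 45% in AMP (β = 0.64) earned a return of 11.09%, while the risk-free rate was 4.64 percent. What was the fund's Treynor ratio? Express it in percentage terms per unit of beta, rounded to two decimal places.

6.90%

β_P = 0.36×1.30 + 0.19×0.94 + 0.45×0.64 = 0.9346
Treynor = (R_P − R_f) / β_P = (11.09% − 4.64%) / 0.9346 = 6.45% / 0.9346 = 6.90%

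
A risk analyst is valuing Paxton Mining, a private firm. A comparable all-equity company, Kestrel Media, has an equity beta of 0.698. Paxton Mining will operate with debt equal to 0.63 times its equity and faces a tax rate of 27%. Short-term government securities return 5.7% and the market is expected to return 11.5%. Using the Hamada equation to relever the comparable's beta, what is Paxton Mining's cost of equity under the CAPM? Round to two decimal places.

β_L = β_U × [1 + (1 − t)(D/E)] = 0.698 × [1 + (1 − 0.27) × 0.63]
    = 0.698 × [1 + 0.73 × 0.63] = 0.698 × 1.4599 = 1.0190
MRP = 11.5% − 5.7% = 5.80%
E(R) = R_f + β_L × MRP = 5.7% + 1.0190 × 5.8% = 11.61%

11.61%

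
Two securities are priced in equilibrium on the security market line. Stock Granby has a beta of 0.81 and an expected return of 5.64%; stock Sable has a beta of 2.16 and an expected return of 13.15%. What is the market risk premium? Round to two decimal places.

Both satisfy E(R) = R_f + β·MRP, so the slope of the SML is
MRP = (13.15% − 5.64%) / (2.16 − 0.81) = 7.51% / 1.35 = 5.5630%

5.56%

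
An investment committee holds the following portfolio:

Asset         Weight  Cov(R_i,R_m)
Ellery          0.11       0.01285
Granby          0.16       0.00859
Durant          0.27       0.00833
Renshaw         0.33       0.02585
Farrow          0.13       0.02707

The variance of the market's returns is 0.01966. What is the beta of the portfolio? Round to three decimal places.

β_Ellery = 0.01285 / 0.01966 = 0.6536
β_Granby = 0.00859 / 0.01966 = 0.4369
β_Durant = 0.00833 / 0.01966 = 0.4237
β_Renshaw = 0.02585 / 0.01966 = 1.3149
β_Farrow = 0.02707 / 0.01966 = 1.3769
β_P = Σ w_i β_i = 0.11×0.6536 + 0.16×0.4369 + 0.27×0.4237 + 0.33×1.3149 + 0.13×1.3769 = 0.8691

0.869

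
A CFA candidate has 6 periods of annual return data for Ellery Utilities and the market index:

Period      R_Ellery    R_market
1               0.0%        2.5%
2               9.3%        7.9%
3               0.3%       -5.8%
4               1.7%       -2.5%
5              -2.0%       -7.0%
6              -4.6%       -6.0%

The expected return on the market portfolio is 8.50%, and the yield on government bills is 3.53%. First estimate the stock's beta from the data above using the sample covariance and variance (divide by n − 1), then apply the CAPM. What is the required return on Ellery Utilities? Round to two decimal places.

6.89%

Mean R_i = (0.0 + 9.3 + 0.3 + 1.7 − 2.0 − 4.6) / 6 = 0.7833%
Mean R_m = (2.5 + 7.9 − 5.8 − 2.5 − 7.0 − 6.0) / 6 = -1.8167%
Σ(R_i − R̄_i)(R_m − R̄_m) = 117.6183  ⇒  Cov = 117.6183 / 5 = 23.5237
Σ(R_m − R̄_m)² = 173.7483  ⇒  Var(R_m) = 173.7483 / 5 = 34.7497
β = Cov / Var(R_m) = 23.5237 / 34.7497 = 0.6769
MRP = 8.50% − 3.53% = 4.97%
E(R) = R_f + β × MRP = 3.53% + 0.6769 × 4.97% = 6.89%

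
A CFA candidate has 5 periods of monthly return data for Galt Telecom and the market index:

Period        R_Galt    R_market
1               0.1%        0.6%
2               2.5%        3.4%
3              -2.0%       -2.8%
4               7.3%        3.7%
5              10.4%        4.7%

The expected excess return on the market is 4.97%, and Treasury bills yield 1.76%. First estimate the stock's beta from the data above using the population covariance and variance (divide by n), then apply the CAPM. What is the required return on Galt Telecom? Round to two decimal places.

9.11%

Mean R_i = (0.1 + 2.5 − 2.0 + 7.3 + 10.4) / 5 = 3.6600%
Mean R_m = (0.6 + 3.4 − 2.8 + 3.7 + 4.7) / 5 = 1.9200%
Σ(R_i − R̄_i)(R_m − R̄_m) = 54.9140  ⇒  Cov = 54.9140 / 5 = 10.9828
Σ(R_m − R̄_m)² = 37.1080  ⇒  Var(R_m) = 37.1080 / 5 = 7.4216
β = Cov / Var(R_m) = 10.9828 / 7.4216 = 1.4798
E(R) = R_f + β × MRP = 1.76% + 1.4798 × 4.97% = 9.11%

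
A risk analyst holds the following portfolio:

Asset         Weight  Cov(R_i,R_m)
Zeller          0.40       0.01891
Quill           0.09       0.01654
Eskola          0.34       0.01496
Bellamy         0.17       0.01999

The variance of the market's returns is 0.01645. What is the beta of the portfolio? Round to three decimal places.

1.066

β_Zeller = 0.01891 / 0.01645 = 1.1495
β_Quill = 0.01654 / 0.01645 = 1.0055
β_Eskola = 0.01496 / 0.01645 = 0.9094
β_Bellamy = 0.01999 / 0.01645 = 1.2152
β_P = Σ w_i β_i = 0.40×1.1495 + 0.09×1.0055 + 0.34×0.9094 + 0.17×1.2152 = 1.0661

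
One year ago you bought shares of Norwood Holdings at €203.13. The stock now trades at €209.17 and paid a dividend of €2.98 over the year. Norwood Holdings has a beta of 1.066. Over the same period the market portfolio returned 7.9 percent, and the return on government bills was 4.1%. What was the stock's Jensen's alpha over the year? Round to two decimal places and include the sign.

-3.71%

Realised HPR = (P1 + D1 − P0) / P0 = (209.17 + 2.98 − 203.13) / 203.13 = 9.02 / 203.13 = 4.4405%
MRP = 7.9% − 4.1% = 3.80%
CAPM required = R_f + β·MRP = 4.1% + 1.066 × 3.8% = 8.1508%
α = realised − required = 4.4405% − 8.1508% = -3.71%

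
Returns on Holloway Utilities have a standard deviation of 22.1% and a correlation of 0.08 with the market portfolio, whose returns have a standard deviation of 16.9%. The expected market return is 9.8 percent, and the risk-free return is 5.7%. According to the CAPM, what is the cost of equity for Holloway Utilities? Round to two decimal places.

β = ρ × σ_i / σ_m = 0.08 × 22.1% / 16.9% = 0.1046
MRP = 9.8% − 5.7% = 4.10%
E(R) = 5.7% + 0.1046 × 4.1% = 6.13%

6.13%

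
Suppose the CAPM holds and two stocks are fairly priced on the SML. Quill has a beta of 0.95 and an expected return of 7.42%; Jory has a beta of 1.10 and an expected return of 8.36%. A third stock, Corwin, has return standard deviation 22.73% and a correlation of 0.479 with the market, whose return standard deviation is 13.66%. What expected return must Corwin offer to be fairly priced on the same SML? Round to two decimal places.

MRP = (8.36% − 7.42%) / (1.10 − 0.95) = 6.2667%
R_f = 7.42% − 0.95 × 6.2667% = 1.4666%
β_Corwin = ρ·σ_i/σ_m = 0.479 × 22.73 / 13.66 = 0.7970
E(R_Corwin) = R_f + β × MRP = 1.4666% + 0.7970 × 6.2667% = 6.46%

6.46%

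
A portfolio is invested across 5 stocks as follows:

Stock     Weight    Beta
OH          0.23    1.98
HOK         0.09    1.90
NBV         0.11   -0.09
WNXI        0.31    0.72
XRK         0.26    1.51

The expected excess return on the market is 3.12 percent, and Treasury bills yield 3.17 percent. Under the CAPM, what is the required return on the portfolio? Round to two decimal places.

β_P = Σ w_i β_i = 0.23×1.98 + 0.09×1.90 + 0.11×-0.09 + 0.31×0.72 + 0.26×1.51 = 1.2323
E(R_P) = R_f + β_P × MRP = 3.17% + 1.2323 × 3.12% = 7.01%

7.01%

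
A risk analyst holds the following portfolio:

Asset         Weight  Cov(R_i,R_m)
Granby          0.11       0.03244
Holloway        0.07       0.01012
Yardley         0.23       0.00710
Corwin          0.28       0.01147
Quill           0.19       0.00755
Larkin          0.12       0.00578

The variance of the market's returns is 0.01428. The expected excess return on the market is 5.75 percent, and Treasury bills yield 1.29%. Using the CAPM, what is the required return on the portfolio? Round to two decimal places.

β_Granby = 0.03244 / 0.01428 = 2.2717
β_Holloway = 0.01012 / 0.01428 = 0.7087
β_Yardley = 0.00710 / 0.01428 = 0.4972
β_Corwin = 0.01147 / 0.01428 = 0.8032
β_Quill = 0.00755 / 0.01428 = 0.5287
β_Larkin = 0.00578 / 0.01428 = 0.4048
β_P = Σ w_i β_i = 0.11×2.2717 + 0.07×0.7087 + 0.23×0.4972 + 0.28×0.8032 + 0.19×0.5287 + 0.12×0.4048 = 0.7878
E(R_P) = R_f + β_P × MRP = 1.29% + 0.7878 × 5.75% = 5.82%

5.82%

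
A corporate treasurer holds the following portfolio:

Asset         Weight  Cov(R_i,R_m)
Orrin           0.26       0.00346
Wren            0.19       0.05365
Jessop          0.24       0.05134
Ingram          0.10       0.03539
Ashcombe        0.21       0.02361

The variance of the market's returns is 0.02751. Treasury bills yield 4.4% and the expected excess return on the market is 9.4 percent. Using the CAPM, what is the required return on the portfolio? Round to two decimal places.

15.30%

β_Orrin = 0.00346 / 0.02751 = 0.1258
β_Wren = 0.05365 / 0.02751 = 1.9502
β_Jessop = 0.05134 / 0.02751 = 1.8662
β_Ingram = 0.03539 / 0.02751 = 1.2864
β_Ashcombe = 0.02361 / 0.02751 = 0.8582
β_P = Σ w_i β_i = 0.26×0.1258 + 0.19×1.9502 + 0.24×1.8662 + 0.10×1.2864 + 0.21×0.8582 = 1.1600
E(R_P) = R_f + β_P × MRP = 4.4% + 1.1600 × 9.4% = 15.30%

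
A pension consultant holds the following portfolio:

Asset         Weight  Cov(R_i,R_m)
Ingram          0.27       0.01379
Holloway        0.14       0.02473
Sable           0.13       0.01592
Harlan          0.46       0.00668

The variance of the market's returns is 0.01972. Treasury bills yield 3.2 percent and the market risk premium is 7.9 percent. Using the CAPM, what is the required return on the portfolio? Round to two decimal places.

8.14%

β_Ingram = 0.01379 / 0.01972 = 0.6993
β_Holloway = 0.02473 / 0.01972 = 1.2541
β_Sable = 0.01592 / 0.01972 = 0.8073
β_Harlan = 0.00668 / 0.01972 = 0.3387
β_P = Σ w_i β_i = 0.27×0.6993 + 0.14×1.2541 + 0.13×0.8073 + 0.46×0.3387 = 0.6251
E(R_P) = R_f + β_P × MRP = 3.2% + 0.6251 × 7.9% = 8.14%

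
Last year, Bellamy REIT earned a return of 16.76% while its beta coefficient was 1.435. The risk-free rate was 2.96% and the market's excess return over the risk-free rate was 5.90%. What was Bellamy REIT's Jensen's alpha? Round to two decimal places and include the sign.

+5.33%

CAPM benchmark = R_f + β(R_m − R_f) = 2.96% + 1.435 × 5.90% = 11.42650%
α = actual − benchmark = 16.76% − 11.42650% = +5.33%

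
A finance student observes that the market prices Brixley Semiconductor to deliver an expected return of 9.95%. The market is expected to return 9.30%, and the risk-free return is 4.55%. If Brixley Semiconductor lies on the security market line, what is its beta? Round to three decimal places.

MRP = 9.30% − 4.55% = 4.75%
β = (E(R) − R_f) / MRP = (9.95% − 4.55%) / 4.75% = 5.40% / 4.75% = 1.137

1.137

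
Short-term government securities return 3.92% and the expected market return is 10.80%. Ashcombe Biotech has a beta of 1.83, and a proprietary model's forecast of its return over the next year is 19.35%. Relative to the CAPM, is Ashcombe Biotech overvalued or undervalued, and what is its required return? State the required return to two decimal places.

MRP = 10.80% − 3.92% = 6.88%
Required return = R_f + β·MRP = 3.92% + 1.83 × 6.88% = 16.51%
Forecast 19.35% > required 16.51% → the stock plots above the SML → undervalued.

Undervalued; required return 16.51%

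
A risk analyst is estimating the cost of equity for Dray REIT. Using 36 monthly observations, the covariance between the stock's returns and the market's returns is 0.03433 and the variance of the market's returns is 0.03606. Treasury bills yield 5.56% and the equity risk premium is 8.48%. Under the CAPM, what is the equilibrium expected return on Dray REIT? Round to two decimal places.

13.63%

β = Cov(R_i, R_m) / Var(R_m) = 0.03433 / 0.03606 = 0.9520
E(R) = R_f + β × MRP = 5.56% + 0.9520 × 8.48% = 13.63%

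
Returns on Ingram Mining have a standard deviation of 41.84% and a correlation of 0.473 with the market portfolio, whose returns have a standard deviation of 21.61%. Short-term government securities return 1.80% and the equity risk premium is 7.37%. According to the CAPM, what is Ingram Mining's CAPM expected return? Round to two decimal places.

β = ρ × σ_i / σ_m = 0.473 × 41.84% / 21.61% = 0.9158
E(R) = 1.80% + 0.9158 × 7.37% = 8.55%

8.55%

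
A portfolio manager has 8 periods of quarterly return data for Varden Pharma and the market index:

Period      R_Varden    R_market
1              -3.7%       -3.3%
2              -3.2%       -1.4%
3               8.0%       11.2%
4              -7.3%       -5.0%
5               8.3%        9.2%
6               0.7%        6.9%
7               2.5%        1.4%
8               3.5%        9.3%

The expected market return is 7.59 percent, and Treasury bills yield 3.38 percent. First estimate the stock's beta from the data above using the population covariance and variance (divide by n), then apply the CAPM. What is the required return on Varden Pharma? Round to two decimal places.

6.77%

Mean R_i = (-3.7 − 3.2 + 8.0 − 7.3 + 8.3 + 0.7 + 2.5 + 3.5) / 8 = 1.1000%
Mean R_m = (-3.3 − 1.4 + 11.2 − 5.0 + 9.2 + 6.9 + 1.4 + 9.3) / 8 = 3.5375%
Σ(R_i − R̄_i)(R_m − R̄_m) = 228.9000  ⇒  Cov = 228.9000 / 8 = 28.6125
Σ(R_m − R̄_m)² = 283.8788  ⇒  Var(R_m) = 283.8788 / 8 = 35.4849
β = Cov / Var(R_m) = 28.6125 / 35.4849 = 0.8063
MRP = 7.59% − 3.38% = 4.21%
E(R) = R_f + β × MRP = 3.38% + 0.8063 × 4.21% = 6.77%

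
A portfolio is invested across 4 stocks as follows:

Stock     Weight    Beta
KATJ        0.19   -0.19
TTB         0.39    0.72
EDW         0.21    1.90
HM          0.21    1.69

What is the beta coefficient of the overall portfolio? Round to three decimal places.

0.999

β_P = Σ w_i β_i = 0.19×-0.19 + 0.39×0.72 + 0.21×1.90 + 0.21×1.69 = 0.9986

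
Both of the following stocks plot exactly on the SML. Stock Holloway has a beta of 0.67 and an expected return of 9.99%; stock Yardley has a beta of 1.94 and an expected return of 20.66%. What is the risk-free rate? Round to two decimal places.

4.36%

Both satisfy E(R) = R_f + β·MRP, so the slope of the SML is
MRP = (20.66% − 9.99%) / (1.94 − 0.67) = 10.67% / 1.27 = 8.4016%
R_f = E(R_Holloway) − β_Holloway·MRP = 9.99% − 0.67 × 8.4016% = 4.3609%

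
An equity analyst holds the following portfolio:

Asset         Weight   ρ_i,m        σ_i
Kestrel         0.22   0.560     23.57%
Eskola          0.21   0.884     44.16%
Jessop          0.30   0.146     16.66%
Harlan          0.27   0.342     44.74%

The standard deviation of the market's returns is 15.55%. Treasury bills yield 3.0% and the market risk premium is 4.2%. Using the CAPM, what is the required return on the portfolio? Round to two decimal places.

7.31%

β_Kestrel = 0.560 × 23.57% / 15.55% = 0.8488
β_Eskola = 0.884 × 44.16% / 15.55% = 2.5104
β_Jessop = 0.146 × 16.66% / 15.55% = 0.1564
β_Harlan = 0.342 × 44.74% / 15.55% = 0.9840
β_P = Σ w_i β_i = 0.22×0.8488 + 0.21×2.5104 + 0.30×0.1564 + 0.27×0.9840 = 1.0265
E(R_P) = R_f + β_P × MRP = 3.0% + 1.0265 × 4.2% = 7.31%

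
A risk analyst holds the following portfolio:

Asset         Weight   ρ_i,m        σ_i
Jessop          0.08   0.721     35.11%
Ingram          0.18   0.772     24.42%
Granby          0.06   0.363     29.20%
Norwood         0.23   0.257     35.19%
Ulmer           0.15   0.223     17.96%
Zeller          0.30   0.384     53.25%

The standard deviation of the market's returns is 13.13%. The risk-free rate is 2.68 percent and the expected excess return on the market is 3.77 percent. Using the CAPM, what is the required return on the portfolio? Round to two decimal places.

6.95%

β_Jessop = 0.721 × 35.11% / 13.13% = 1.9280
β_Ingram = 0.772 × 24.42% / 13.13% = 1.4358
β_Granby = 0.363 × 29.20% / 13.13% = 0.8073
β_Norwood = 0.257 × 35.19% / 13.13% = 0.6888
β_Ulmer = 0.223 × 17.96% / 13.13% = 0.3050
β_Zeller = 0.384 × 53.25% / 13.13% = 1.5573
β_P = Σ w_i β_i = 0.08×1.9280 + 0.18×1.4358 + 0.06×0.8073 + 0.23×0.6888 + 0.15×0.3050 + 0.30×1.5573 = 1.1325
E(R_P) = R_f + β_P × MRP = 2.68% + 1.1325 × 3.77% = 6.95%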